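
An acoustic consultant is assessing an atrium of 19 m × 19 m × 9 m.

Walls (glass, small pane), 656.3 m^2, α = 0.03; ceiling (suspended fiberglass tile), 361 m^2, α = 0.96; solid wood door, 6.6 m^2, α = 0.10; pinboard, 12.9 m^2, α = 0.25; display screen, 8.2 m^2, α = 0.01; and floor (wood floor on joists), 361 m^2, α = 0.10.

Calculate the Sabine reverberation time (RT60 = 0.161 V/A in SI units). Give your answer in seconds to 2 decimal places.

Equivalent absorption area: A = 656.3·0.03 + 361·0.96 + 6.6·0.10 + 12.9·0.25 + 8.2·0.01 + 361·0.10 = 406.316 m^2.
Room volume: 3249 m³.
T = 0.161 V/A = 0.161·3249/406.316 = 1.29 s.

1.29 s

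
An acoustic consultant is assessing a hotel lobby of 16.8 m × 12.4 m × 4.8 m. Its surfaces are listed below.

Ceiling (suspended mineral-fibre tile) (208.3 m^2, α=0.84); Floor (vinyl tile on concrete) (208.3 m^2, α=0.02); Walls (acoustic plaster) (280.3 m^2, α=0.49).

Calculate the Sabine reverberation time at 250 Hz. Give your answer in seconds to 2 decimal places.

A = Σ Sᵢαᵢ = 208.3×0.84 + 208.3×0.02 + 280.3×0.49 = 316.485 sabins.
Volume V = 16.8 × 12.4 × 4.8 = 999.936 m³.
RT60 = 0.161 · V / A = 0.161 × 999.936 / 316.485 = 0.51 s.

0.51 seconds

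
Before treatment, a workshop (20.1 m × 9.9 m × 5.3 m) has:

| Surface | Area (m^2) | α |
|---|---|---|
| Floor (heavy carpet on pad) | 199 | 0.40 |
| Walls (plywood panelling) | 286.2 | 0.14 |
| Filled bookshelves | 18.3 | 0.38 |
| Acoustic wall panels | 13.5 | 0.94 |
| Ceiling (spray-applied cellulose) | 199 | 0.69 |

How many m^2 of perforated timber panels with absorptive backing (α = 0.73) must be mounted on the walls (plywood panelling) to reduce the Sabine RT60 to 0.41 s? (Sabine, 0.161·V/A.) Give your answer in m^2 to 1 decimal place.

Equivalent absorption area: A₁ = 199·0.40 + 286.2·0.14 + 18.3·0.38 + 13.5·0.94 + 199·0.69 = 276.622 m^2.
V = 1054.647 m³. Target absorption A₂ = 0.161 × 1054.647 / 0.41 = 414.142 sabins.
Absorption to add: 414.142 − 276.622 = 137.520 sabins.
Each m^2 of panel replacing the walls (plywood panelling) adds (0.73 − 0.14) = 0.59 sabins.
Panel area = 137.520 / 0.59 = 233.1 m^2.

233.1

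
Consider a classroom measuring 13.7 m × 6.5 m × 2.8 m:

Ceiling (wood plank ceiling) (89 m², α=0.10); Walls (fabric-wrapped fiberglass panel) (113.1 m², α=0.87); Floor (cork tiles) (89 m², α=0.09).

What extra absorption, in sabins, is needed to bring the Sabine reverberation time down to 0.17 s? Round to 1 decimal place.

Summing Sᵢαᵢ: 8.900 + 98.397 + 8.010 → A₁ = 115.307 sabins.
For T = 0.17 s, need A₂ = 0.161·V/T = 0.161·249.34/0.17 = 236.140 sabins.
Shortfall: 236.140 − 115.307 = 120.8 sabins.

120.8 sabins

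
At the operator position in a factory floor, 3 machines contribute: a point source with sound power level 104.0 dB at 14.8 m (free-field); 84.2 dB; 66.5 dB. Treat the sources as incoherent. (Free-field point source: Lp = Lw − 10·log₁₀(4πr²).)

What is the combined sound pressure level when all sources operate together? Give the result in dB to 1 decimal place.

84.4 dB

Source at 14.8 m: Lp = 104.0 − 10·log₁₀(4π·14.8²) = 104.0 − 10·log₁₀(2752.538) = 69.6 dB.
Converting to relative power and adding: 10^(69.6/10) + 10^(84.2/10) + 10^(66.5/10) = 2.766e+08.
Combined level = 10 log₁₀(2.766e+08) = 84.4 dB.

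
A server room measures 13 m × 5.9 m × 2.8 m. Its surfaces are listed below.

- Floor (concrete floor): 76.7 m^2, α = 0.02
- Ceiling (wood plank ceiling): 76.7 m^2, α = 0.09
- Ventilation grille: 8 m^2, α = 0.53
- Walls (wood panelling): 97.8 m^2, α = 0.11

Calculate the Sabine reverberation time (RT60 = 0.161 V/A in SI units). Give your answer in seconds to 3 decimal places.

Equivalent absorption area: A = 76.7·0.02 + 76.7·0.09 + 8·0.53 + 97.8·0.11 = 23.435 m^2.
Volume V = 13 × 5.9 × 2.8 = 214.76 m³.
RT60 = 0.161 · V / A = 0.161 × 214.76 / 23.435 = 1.475 s.

1.475 s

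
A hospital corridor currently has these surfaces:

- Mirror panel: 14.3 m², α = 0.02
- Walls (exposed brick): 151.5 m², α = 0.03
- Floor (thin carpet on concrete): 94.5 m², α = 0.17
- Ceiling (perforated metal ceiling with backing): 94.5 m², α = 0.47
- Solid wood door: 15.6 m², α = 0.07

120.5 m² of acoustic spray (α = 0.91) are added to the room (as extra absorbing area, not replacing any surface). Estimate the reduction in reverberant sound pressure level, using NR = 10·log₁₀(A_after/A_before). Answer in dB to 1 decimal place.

4.2 dB

Summing Sᵢαᵢ: 0.286 + 4.545 + 16.065 + 44.415 + 1.092 → A_before = 66.403 sabins.
Added absorption = 120.5 × 0.91 = 109.655 sabins.
New total A_after = 176.058 sabins.
Reduction = 10 log₁₀(A_after/A_before) = 10 log₁₀(2.6514) = 4.2 dB.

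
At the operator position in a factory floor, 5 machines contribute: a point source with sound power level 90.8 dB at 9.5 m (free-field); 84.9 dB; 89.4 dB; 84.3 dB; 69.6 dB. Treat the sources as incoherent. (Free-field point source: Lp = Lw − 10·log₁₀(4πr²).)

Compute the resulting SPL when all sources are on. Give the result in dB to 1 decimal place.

Source at 9.5 m: Lp = 90.8 − 10·log₁₀(4π·9.5²) = 90.8 − 10·log₁₀(1134.115) = 60.3 dB.
Sum in the linear (power) domain: Σ 10^(Lᵢ/10) = 10^(60.3/10) + 10^(84.9/10) + 10^(89.4/10) + 10^(84.3/10) + 10^(69.6/10) = 1.459e+09.
Combined level = 10 log₁₀(1.459e+09) = 91.6 dB.

91.6 dB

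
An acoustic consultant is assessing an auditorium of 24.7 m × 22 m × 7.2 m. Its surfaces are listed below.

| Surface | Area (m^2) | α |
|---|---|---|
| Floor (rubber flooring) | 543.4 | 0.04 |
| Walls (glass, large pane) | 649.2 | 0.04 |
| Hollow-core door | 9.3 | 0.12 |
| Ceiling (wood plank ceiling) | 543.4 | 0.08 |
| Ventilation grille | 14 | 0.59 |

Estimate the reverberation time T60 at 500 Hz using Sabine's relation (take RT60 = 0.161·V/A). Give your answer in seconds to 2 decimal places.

Total absorption A = 543.4·0.04 + 649.2·0.04 + 9.3·0.12 + 543.4·0.08 + 14·0.59
  = 21.736 + 25.968 + 1.116 + 43.472 + 8.260 = 100.552 m^2 sabins.
Volume V = 24.7 × 22 × 7.2 = 3912.48 m³.
T = 0.161 V/A = 0.161·3912.48/100.552 = 6.26 s.

6.26 s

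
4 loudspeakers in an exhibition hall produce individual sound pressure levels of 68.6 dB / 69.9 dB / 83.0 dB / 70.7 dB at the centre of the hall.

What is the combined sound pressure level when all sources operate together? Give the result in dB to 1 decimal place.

Sum in the linear (power) domain: Σ 10^(Lᵢ/10) = 10^(68.6/10) + 10^(69.9/10) + 10^(83.0/10) + 10^(70.7/10) = 2.283e+08.
Combined level = 10 log₁₀(2.283e+08) = 83.6 dB.

83.6 dB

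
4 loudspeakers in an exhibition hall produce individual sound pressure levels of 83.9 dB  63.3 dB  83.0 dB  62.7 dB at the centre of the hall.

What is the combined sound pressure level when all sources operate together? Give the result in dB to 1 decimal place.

Σ 10^(Lᵢ/10) = 4.49e+08.
Combined level = 10 log₁₀(4.49e+08) = 86.5 dB.

86.5 dB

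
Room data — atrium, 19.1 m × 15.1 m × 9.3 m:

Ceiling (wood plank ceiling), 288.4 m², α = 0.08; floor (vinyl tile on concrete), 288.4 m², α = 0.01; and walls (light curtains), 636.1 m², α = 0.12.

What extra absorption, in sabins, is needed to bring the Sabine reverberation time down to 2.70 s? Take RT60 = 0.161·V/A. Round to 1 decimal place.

A₁ = Σ Sᵢαᵢ = 288.4·0.08 + 288.4·0.01 + 636.1·0.12 = 102.288 sabins.
For T = 2.70 s, need A₂ = 0.161·V/T = 0.161·2682.213/2.70 = 159.939 sabins.
Shortfall: 159.939 − 102.288 = 57.7 sabins.

57.7 sabins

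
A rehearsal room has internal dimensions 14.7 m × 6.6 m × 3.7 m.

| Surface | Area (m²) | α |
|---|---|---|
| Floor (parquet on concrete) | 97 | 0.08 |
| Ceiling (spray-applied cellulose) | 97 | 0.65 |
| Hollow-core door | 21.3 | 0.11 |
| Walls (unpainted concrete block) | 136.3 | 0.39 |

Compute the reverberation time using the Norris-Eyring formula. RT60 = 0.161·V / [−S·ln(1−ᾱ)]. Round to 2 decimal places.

S = Σ Sᵢ = 351.6 m².
Σ(Sᵢαᵢ) = 97·0.08 + 97·0.65 + 21.3·0.11 + 136.3·0.39 = 126.310.
Mean coefficient ᾱ = A/S = 0.3592.
−S·ln(1−ᾱ) = −351.6 × ln(1 − 0.3592) = 156.475.
V = 14.7 × 6.6 × 3.7 = 358.974 m³.
T = 0.161·V/[−S·ln(1−ᾱ)] = 0.161·358.974/156.475 = 0.37 s.

0.37 s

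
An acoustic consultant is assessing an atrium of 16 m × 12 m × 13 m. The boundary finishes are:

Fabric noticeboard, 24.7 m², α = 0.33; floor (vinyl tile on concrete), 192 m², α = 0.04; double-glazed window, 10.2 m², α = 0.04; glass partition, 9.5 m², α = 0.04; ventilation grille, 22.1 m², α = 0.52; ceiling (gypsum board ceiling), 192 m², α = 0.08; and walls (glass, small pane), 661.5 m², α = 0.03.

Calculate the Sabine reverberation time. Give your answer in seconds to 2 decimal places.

6.35 s

Summing Sᵢαᵢ: 8.151 + 7.680 + 0.408 + 0.380 + 11.492 + 15.360 + 19.845 → A = 63.316 sabins.
Volume V = 16 × 12 × 13 = 2496 m³.
T = 0.161 V/A = 0.161·2496/63.316 = 6.35 s.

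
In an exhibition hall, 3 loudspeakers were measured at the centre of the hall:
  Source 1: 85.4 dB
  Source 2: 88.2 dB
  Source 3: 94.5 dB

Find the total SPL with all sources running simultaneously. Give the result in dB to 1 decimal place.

Converting to relative power and adding: 10^(85.4/10) + 10^(88.2/10) + 10^(94.5/10) = 3.826e+09.
Back to dB: 10·log₁₀ Σ = 95.8 dB.

95.8 dB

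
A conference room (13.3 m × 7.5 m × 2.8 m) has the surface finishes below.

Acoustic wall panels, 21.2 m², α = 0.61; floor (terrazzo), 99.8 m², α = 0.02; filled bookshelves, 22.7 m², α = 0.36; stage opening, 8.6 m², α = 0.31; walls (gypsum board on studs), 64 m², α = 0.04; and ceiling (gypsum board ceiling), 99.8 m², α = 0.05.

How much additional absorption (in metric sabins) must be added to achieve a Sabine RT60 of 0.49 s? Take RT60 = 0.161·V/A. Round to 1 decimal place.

Total absorption A₁ = 21.2*0.61 + 99.8*0.02 + 22.7*0.36 + 8.6*0.31 + 64*0.04 + 99.8*0.05
  = 12.932 + 1.996 + 8.172 + 2.666 + 2.560 + 4.990 = 33.316 m² sabins.
V = 279.3 m³. Required absorption A₂ = 0.161 × 279.3 / 0.49 = 91.770 sabins.
ΔA = A₂ − A₁ = 91.770 − 33.316 = 58.5 sabins.

58.5 sabins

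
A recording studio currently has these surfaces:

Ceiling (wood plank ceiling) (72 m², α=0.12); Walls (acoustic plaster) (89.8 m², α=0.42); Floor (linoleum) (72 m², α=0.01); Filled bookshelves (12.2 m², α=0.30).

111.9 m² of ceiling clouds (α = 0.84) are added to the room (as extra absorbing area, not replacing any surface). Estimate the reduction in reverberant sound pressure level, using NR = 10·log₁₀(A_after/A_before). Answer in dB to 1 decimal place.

Total absorption A_before = 72×0.12 + 89.8×0.42 + 72×0.01 + 12.2×0.30
  = 8.640 + 37.716 + 0.720 + 3.660 = 50.736 m² sabins.
Treatment contributes 111.9·0.84 = 93.996 sabins.
New total A_after = 144.732 sabins.
NR = 10·log₁₀(144.732/50.736) = 4.6 dB.

4.6 dB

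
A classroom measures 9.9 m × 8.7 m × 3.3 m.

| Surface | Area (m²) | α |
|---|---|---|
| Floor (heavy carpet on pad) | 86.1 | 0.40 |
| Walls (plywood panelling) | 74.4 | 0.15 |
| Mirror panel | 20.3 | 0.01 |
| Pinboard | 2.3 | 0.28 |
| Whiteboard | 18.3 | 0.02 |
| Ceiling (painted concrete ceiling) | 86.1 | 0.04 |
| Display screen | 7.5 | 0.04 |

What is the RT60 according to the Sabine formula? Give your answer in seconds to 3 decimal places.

Total absorption A = 86.1*0.40 + 74.4*0.15 + 20.3*0.01 + 2.3*0.28 + 18.3*0.02 + 86.1*0.04 + 7.5*0.04
  = 34.440 + 11.160 + 0.203 + 0.644 + 0.366 + 3.444 + 0.300 = 50.557 m² sabins.
Volume V = 9.9 × 8.7 × 3.3 = 284.229 m³.
Sabine: RT60 = 0.161 × 284.229 / 50.557 = 0.905 s.

0.905 s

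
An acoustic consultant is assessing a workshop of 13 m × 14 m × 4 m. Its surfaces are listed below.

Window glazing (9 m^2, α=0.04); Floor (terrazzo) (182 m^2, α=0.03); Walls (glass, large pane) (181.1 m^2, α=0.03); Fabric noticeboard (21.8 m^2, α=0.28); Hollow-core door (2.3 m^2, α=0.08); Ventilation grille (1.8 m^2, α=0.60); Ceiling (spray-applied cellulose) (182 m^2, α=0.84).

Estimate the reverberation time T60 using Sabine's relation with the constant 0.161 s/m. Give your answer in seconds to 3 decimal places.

Total absorption A = 9*0.04 + 182*0.03 + 181.1*0.03 + 21.8*0.28 + 2.3*0.08 + 1.8*0.60 + 182*0.84
  = 0.360 + 5.460 + 5.433 + 6.104 + 0.184 + 1.080 + 152.880 = 171.501 m^2 sabins.
Volume V = 13 × 14 × 4 = 728 m³.
Sabine: RT60 = 0.161 × 728 / 171.501 = 0.683 s.

0.683 sec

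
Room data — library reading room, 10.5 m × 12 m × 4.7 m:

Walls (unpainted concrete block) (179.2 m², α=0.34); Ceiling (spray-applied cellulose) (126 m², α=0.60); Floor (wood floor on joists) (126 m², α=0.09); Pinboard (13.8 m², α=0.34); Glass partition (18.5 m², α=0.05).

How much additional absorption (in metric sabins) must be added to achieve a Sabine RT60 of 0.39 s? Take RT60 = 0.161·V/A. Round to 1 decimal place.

A₁ = Σ Sᵢαᵢ = 179.2×0.34 + 126×0.60 + 126×0.09 + 13.8×0.34 + 18.5×0.05 = 153.485 sabins.
Target A₂ = 0.161·592.2/0.39 = 244.472 sabins (V = 592.2 m³).
Shortfall: 244.472 − 153.485 = 91.0 sabins.

91.0 sabins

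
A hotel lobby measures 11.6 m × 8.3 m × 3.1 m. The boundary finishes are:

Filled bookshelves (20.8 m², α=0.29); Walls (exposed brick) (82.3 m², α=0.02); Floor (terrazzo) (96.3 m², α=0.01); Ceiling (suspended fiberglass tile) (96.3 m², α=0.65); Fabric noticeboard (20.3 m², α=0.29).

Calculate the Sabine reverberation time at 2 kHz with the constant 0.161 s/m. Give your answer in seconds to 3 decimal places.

0.623 s

Equivalent absorption area: A = 20.8×0.29 + 82.3×0.02 + 96.3×0.01 + 96.3×0.65 + 20.3×0.29 = 77.123 m².
Volume V = 11.6 × 8.3 × 3.1 = 298.468 m³.
T = 0.161 V/A = 0.161·298.468/77.123 = 0.623 s.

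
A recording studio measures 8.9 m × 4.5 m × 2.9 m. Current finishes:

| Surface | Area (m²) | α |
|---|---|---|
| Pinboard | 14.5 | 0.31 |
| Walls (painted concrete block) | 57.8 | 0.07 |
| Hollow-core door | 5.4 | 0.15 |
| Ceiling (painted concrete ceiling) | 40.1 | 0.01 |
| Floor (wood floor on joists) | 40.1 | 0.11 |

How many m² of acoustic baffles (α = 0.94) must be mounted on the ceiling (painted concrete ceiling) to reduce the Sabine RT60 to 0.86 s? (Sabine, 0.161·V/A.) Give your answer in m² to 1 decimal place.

Equivalent absorption area: A₁ = 14.5*0.31 + 57.8*0.07 + 5.4*0.15 + 40.1*0.01 + 40.1*0.11 = 14.163 m².
Required A₂ = 0.161·116.145/0.86 = 21.743 sabins.
ΔA needed = 21.743 − 14.163 = 7.580 sabins.
Each m² of panel replacing the ceiling (painted concrete ceiling) adds (0.94 − 0.01) = 0.93 sabins.
Area = ΔA/Δα = 7.580/0.93 = 8.2 m².

8.2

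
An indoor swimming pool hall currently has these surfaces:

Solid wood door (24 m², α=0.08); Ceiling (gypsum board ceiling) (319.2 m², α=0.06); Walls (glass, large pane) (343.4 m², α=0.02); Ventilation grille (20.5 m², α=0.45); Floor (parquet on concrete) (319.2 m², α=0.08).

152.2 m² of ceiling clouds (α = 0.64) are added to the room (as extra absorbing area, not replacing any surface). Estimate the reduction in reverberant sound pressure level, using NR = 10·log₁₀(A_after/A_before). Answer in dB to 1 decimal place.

Summing Sᵢαᵢ: 1.920 + 19.152 + 6.868 + 9.225 + 25.536 → A_before = 62.701 sabins.
Added absorption = 152.2 × 0.64 = 97.408 sabins.
A_after = 62.701 + 97.408 = 160.109 sabins.
Reduction = 10 log₁₀(A_after/A_before) = 10 log₁₀(2.5535) = 4.1 dB.

4.1 dB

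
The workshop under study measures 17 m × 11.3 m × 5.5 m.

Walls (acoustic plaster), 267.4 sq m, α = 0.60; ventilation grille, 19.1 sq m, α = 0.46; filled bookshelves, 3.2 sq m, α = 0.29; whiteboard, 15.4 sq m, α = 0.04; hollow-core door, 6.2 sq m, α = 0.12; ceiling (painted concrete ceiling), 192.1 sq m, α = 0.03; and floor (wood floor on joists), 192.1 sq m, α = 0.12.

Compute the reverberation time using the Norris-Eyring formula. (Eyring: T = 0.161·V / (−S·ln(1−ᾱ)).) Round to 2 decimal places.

0.72 seconds

Total surface area S = 267.4 + 19.1 + 3.2 + 15.4 + 6.2 + 192.1 + 192.1 = 695.5 sq m.
Absorption A = 267.4×0.60 + 19.1×0.46 + 3.2×0.29 + 15.4×0.04 + 6.2×0.12 + 192.1×0.03 + 192.1×0.12 = 200.329 sabins.
Mean coefficient ᾱ = A/S = 0.2880.
−S·ln(1−ᾱ) = −695.5 × ln(1 − 0.2880) = 236.246.
V = 17 × 11.3 × 5.5 = 1056.55 m³.
T = 0.161·V/[−S·ln(1−ᾱ)] = 0.161·1056.55/236.246 = 0.72 s.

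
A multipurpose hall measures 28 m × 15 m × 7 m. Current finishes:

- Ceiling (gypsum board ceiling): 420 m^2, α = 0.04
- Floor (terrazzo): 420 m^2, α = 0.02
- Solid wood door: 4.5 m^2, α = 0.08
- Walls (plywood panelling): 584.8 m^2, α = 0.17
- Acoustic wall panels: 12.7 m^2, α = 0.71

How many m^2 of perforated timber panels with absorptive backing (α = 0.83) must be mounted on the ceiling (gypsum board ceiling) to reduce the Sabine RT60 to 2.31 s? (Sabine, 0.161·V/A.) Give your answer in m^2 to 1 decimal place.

89.8

Total absorption A₁ = 420×0.04 + 420×0.02 + 4.5×0.08 + 584.8×0.17 + 12.7×0.71
  = 16.800 + 8.400 + 0.360 + 99.416 + 9.017 = 133.993 m^2 sabins.
V = 2940 m³. Target absorption A₂ = 0.161 × 2940 / 2.31 = 204.909 sabins.
Absorption to add: 204.909 − 133.993 = 70.916 sabins.
Net gain per m^2: Δα = 0.83 − 0.04 = 0.79.
Panel area = 70.916 / 0.79 = 89.8 m^2.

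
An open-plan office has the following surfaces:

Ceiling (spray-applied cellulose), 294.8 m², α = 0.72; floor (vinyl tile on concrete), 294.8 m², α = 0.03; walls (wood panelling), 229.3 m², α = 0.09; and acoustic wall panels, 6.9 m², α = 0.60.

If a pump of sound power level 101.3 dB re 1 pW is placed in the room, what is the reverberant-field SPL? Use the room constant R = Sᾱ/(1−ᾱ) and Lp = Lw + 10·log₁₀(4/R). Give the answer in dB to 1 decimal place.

Σ(Sᵢαᵢ) = 294.8×0.72 + 294.8×0.03 + 229.3×0.09 + 6.9×0.60 = 245.877; total area S = 825.8 m².
ᾱ = 245.877/825.8 = 0.2977; R = Sᾱ/(1−ᾱ) = 245.877/(1−0.2977) = 350.103 m².
Lp = Lw + 10 log₁₀(4/R) = 101.3 -19.42 = 81.9 dB.

81.9 dB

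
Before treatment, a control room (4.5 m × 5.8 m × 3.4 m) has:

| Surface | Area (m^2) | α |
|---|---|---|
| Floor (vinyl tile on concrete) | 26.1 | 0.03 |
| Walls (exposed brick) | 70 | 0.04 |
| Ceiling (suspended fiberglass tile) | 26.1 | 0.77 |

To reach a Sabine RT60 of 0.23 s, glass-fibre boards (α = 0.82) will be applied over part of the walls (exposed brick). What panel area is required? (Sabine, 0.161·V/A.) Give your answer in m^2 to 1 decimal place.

49.3

Summing Sᵢαᵢ: 0.783 + 2.800 + 20.097 → A₁ = 23.680 sabins.
Required A₂ = 0.161·88.74/0.23 = 62.118 sabins.
ΔA needed = 62.118 − 23.680 = 38.438 sabins.
Each m^2 of panel replacing the walls (exposed brick) adds (0.82 − 0.04) = 0.78 sabins.
Area = ΔA/Δα = 38.438/0.78 = 49.3 m^2.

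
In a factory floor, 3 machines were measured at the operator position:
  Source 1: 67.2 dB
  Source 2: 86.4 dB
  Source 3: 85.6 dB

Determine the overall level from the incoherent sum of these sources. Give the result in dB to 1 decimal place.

89.1 dB

Converting to relative power and adding: 10^(67.2/10) + 10^(86.4/10) + 10^(85.6/10) = 8.048e+08.
Combined level = 10 log₁₀(8.048e+08) = 89.1 dB.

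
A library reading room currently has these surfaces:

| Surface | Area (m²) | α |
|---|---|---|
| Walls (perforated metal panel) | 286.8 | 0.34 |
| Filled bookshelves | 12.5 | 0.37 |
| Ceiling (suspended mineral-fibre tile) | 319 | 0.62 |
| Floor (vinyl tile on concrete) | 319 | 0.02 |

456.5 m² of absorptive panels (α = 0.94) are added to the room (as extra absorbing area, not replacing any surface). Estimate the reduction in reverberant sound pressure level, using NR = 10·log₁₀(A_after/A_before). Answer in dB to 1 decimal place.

Equivalent absorption area: A_before = 286.8×0.34 + 12.5×0.37 + 319×0.62 + 319×0.02 = 306.297 m².
Treatment contributes 456.5·0.94 = 429.110 sabins.
A_after = 306.297 + 429.110 = 735.407 sabins.
NR = 10·log₁₀(735.407/306.297) = 3.8 dB.

3.8 dB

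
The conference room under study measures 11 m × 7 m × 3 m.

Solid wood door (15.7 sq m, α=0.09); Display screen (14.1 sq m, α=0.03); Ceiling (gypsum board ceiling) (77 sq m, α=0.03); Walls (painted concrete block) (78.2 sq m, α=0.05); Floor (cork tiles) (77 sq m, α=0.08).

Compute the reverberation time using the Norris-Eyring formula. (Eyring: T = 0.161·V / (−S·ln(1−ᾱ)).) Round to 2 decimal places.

S = Σ Sᵢ = 262.0 sq m.
Absorption A = 15.7·0.09 + 14.1·0.03 + 77·0.03 + 78.2·0.05 + 77·0.08 = 14.216 sabins.
ᾱ = 14.216 / 262.0 = 0.0543.
−S·ln(1−ᾱ) = −262.0 × ln(1 − 0.0543) = 14.627.
V = 11 × 7 × 3 = 231 m³.
T = 0.161·V/[−S·ln(1−ᾱ)] = 0.161·231/14.627 = 2.54 s.

2.54 s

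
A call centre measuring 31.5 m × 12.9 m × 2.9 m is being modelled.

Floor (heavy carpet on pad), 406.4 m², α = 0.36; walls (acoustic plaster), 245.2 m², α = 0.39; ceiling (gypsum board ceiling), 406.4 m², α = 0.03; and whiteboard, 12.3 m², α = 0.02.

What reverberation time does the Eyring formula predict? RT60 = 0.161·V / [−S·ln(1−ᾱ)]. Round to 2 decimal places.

0.65 s

Total surface area S = 406.4 + 245.2 + 406.4 + 12.3 = 1070.3 m².
Absorption A = 406.4×0.36 + 245.2×0.39 + 406.4×0.03 + 12.3×0.02 = 254.370 sabins.
ᾱ = 254.370 / 1070.3 = 0.2377.
−S·ln(1−ᾱ) = −1070.3 × ln(1 − 0.2377) = 290.496.
V = 31.5 × 12.9 × 2.9 = 1178.415 m³.
RT60 = 0.161 × 1178.415 / 290.496 = 0.65 s.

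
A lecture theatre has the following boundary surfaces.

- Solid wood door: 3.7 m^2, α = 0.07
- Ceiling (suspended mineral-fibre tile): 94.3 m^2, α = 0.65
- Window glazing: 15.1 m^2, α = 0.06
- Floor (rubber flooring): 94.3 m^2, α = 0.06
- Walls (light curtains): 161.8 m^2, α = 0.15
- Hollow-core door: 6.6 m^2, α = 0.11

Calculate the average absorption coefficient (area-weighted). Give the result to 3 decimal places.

0.248

S = Σ Sᵢ = 3.7 + 94.3 + 15.1 + 94.3 + 161.8 + 6.6 = 375.8 m^2.
Weighted sum Σ Sα = 93.114.
ᾱ = A/S = 0.248.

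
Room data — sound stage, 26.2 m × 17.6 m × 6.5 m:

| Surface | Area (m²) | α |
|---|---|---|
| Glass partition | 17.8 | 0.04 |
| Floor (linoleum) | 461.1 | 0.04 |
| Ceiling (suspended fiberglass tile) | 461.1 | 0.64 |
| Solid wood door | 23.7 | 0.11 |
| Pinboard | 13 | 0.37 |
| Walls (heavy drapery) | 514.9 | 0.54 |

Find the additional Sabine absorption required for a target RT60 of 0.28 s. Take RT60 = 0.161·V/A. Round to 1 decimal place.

Total absorption A₁ = 17.8·0.04 + 461.1·0.04 + 461.1·0.64 + 23.7·0.11 + 13·0.37 + 514.9·0.54
  = 0.712 + 18.444 + 295.104 + 2.607 + 4.810 + 278.046 = 599.723 m² sabins.
For T = 0.28 s, need A₂ = 0.161·V/T = 0.161·2997.28/0.28 = 1723.436 sabins.
ΔA = A₂ − A₁ = 1723.436 − 599.723 = 1123.7 sabins.

1123.7 sabins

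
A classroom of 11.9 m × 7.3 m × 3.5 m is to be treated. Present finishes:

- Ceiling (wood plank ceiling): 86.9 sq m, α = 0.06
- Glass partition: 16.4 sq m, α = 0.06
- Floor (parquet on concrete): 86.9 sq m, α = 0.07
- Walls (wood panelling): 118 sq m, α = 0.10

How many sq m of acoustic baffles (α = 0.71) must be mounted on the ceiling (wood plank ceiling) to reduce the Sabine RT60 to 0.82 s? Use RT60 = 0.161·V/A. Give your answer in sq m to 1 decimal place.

Equivalent absorption area: A₁ = 86.9×0.06 + 16.4×0.06 + 86.9×0.07 + 118×0.10 = 24.081 sq m.
V = 304.045 m³. Target absorption A₂ = 0.161 × 304.045 / 0.82 = 59.697 sabins.
Absorption to add: 59.697 − 24.081 = 35.616 sabins.
Net gain per sq m: Δα = 0.71 − 0.06 = 0.65.
Area = ΔA/Δα = 35.616/0.65 = 54.8 sq m.

54.8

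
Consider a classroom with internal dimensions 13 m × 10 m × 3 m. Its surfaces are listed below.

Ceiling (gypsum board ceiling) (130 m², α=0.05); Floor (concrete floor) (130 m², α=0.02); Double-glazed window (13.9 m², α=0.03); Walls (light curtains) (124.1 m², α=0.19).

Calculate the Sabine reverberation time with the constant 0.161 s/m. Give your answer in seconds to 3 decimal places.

Total absorption A = 130·0.05 + 130·0.02 + 13.9·0.03 + 124.1·0.19
  = 6.500 + 2.600 + 0.417 + 23.579 = 33.096 m² sabins.
V = 13·10·3 = 390 m³.
RT60 = 0.161 · V / A = 0.161 × 390 / 33.096 = 1.897 s.

1.897 sec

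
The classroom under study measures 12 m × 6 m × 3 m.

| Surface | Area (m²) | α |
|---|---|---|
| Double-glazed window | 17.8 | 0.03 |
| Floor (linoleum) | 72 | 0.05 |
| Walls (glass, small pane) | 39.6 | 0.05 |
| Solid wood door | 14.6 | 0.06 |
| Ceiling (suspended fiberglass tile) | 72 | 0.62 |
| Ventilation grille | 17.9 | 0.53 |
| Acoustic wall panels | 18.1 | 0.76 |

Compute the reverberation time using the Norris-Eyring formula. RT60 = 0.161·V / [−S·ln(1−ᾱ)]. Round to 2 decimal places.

Total surface area S = 17.8 + 72 + 39.6 + 14.6 + 72 + 17.9 + 18.1 = 252.0 m².
Absorption A = 17.8×0.03 + 72×0.05 + 39.6×0.05 + 14.6×0.06 + 72×0.62 + 17.9×0.53 + 18.1×0.76 = 74.873 sabins.
ᾱ = 74.873 / 252.0 = 0.2971.
−S·ln(1−ᾱ) = −252.0 × ln(1 − 0.2971) = 88.840.
V = 12 × 6 × 3 = 216 m³.
T = 0.161·V/[−S·ln(1−ᾱ)] = 0.161·216/88.840 = 0.39 s.

0.39 sec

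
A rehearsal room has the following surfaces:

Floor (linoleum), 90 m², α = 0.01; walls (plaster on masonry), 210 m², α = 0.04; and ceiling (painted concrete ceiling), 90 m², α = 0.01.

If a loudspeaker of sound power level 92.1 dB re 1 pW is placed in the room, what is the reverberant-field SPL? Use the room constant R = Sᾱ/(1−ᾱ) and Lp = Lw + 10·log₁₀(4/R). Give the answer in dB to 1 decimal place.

87.9 dB

A = 10.200 sabins; S = 390.0 m².
ᾱ = 0.0262, so room constant R = A/(1−ᾱ) = 10.474 m².
Lp = Lw + 10 log₁₀(4/R) = 92.1 -4.18 = 87.9 dB.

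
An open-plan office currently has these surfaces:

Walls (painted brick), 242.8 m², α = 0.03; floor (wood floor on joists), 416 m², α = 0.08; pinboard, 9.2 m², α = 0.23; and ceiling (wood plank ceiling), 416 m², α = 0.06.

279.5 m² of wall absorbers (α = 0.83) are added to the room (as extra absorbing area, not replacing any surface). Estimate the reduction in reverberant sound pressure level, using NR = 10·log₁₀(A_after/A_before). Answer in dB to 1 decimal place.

6.5 dB

A_before = Σ Sᵢαᵢ = 242.8·0.03 + 416·0.08 + 9.2·0.23 + 416·0.06 = 67.640 sabins.
Added absorption = 279.5 × 0.83 = 231.985 sabins.
A_after = 67.640 + 231.985 = 299.625 sabins.
Reduction = 10 log₁₀(A_after/A_before) = 10 log₁₀(4.4297) = 6.5 dB.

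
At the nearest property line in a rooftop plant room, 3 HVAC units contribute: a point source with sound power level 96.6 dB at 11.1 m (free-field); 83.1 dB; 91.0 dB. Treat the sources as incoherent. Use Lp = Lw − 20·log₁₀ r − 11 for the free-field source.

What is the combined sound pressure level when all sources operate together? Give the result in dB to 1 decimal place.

91.7 dB

Source at 11.1 m: Lp = 96.6 − 20·log₁₀(11.1) − 11 = 64.7 dB.
Σ 10^(Lᵢ/10) = 1.466e+09.
Combined level = 10 log₁₀(1.466e+09) = 91.7 dB.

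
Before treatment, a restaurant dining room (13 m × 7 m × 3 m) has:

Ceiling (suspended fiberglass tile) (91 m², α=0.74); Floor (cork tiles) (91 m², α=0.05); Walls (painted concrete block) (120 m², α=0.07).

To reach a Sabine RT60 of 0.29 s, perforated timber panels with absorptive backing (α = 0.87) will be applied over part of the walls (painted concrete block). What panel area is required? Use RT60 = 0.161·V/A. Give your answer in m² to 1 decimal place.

Equivalent absorption area: A₁ = 91×0.74 + 91×0.05 + 120×0.07 = 80.290 m².
Required A₂ = 0.161·273/0.29 = 151.562 sabins.
Absorption to add: 151.562 − 80.290 = 71.272 sabins.
Net gain per m²: Δα = 0.87 − 0.07 = 0.80.
Panel area = 71.272 / 0.80 = 89.1 m².

89.1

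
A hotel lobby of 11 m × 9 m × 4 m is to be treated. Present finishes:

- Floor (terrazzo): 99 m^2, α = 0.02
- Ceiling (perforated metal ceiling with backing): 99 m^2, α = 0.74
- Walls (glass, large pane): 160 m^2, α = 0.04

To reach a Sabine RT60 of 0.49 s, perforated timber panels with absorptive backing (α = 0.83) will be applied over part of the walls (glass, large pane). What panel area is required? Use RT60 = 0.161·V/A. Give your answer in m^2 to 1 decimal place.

Summing Sᵢαᵢ: 1.980 + 73.260 + 6.400 → A₁ = 81.640 sabins.
V = 396 m³. Target absorption A₂ = 0.161 × 396 / 0.49 = 130.114 sabins.
Absorption to add: 130.114 − 81.640 = 48.474 sabins.
Net gain per m^2: Δα = 0.83 − 0.04 = 0.79.
Area = ΔA/Δα = 48.474/0.79 = 61.4 m^2.

61.4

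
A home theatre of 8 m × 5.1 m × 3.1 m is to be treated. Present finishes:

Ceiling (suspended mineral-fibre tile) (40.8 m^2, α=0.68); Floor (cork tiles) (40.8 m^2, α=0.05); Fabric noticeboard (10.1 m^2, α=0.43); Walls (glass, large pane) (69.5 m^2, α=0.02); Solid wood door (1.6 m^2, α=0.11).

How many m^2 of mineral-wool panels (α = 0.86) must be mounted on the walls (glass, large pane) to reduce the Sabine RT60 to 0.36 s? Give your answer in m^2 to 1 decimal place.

24.8

Equivalent absorption area: A₁ = 40.8*0.68 + 40.8*0.05 + 10.1*0.43 + 69.5*0.02 + 1.6*0.11 = 35.693 m^2.
Required A₂ = 0.161·126.48/0.36 = 56.565 sabins.
Absorption to add: 56.565 − 35.693 = 20.872 sabins.
Net gain per m^2: Δα = 0.86 − 0.02 = 0.84.
Panel area = 20.872 / 0.84 = 24.8 m^2.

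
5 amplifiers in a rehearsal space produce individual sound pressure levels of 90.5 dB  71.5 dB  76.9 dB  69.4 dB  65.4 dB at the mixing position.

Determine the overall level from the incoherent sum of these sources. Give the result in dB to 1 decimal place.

90.8 dB

Sum in the linear (power) domain: Σ 10^(Lᵢ/10) = 10^(90.5/10) + 10^(71.5/10) + 10^(76.9/10) + 10^(69.4/10) + 10^(65.4/10) = 1.197e+09.
L_total = 10·log₁₀(1.197e+09) = 90.8 dB.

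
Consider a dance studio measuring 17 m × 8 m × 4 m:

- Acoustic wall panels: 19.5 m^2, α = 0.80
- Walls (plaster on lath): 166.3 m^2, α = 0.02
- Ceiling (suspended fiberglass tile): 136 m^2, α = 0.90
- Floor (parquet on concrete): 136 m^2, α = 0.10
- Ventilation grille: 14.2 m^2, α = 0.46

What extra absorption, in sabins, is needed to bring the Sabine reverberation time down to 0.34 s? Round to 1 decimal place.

96.1 sabins

Equivalent absorption area: A₁ = 19.5·0.80 + 166.3·0.02 + 136·0.90 + 136·0.10 + 14.2·0.46 = 161.458 m^2.
V = 544 m³. Required absorption A₂ = 0.161 × 544 / 0.34 = 257.600 sabins.
ΔA = A₂ − A₁ = 257.600 − 161.458 = 96.1 sabins.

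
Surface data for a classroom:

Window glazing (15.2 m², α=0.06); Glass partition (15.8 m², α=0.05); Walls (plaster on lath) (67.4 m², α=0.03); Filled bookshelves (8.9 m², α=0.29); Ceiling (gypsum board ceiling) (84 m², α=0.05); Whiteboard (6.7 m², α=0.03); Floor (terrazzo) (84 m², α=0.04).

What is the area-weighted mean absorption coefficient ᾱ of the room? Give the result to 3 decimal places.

Total surface area S = 282.0 m².
Weighted sum Σ Sα = 14.066.
ᾱ = 14.066 / 282.0 = 0.050.

0.050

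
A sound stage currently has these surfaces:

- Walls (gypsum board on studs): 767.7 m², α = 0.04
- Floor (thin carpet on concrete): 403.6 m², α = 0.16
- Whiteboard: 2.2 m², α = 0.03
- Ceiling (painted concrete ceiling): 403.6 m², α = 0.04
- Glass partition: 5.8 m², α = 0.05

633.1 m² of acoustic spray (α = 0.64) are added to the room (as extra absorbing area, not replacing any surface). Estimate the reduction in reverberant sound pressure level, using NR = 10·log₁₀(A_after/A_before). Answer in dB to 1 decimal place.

6.7 dB

A_before = Σ Sᵢαᵢ = 767.7*0.04 + 403.6*0.16 + 2.2*0.03 + 403.6*0.04 + 5.8*0.05 = 111.784 sabins.
Added absorption = 633.1 × 0.64 = 405.184 sabins.
New total A_after = 516.968 sabins.
NR = 10·log₁₀(516.968/111.784) = 6.7 dB.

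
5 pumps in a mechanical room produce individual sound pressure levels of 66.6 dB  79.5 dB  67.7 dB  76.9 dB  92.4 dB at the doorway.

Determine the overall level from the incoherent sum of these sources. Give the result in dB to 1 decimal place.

Sum in the linear (power) domain: Σ 10^(Lᵢ/10) = 10^(66.6/10) + 10^(79.5/10) + 10^(67.7/10) + 10^(76.9/10) + 10^(92.4/10) = 1.886e+09.
L_total = 10·log₁₀(1.886e+09) = 92.8 dB.

92.8 dB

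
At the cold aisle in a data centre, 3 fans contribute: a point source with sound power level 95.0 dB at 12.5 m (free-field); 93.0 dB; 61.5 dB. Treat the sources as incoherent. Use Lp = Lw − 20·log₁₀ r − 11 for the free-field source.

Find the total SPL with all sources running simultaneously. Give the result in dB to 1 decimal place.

Source at 12.5 m: Lp = 95.0 − 20·log₁₀(12.5) − 11 = 62.1 dB.
Sum in the linear (power) domain: Σ 10^(Lᵢ/10) = 10^(62.1/10) + 10^(93.0/10) + 10^(61.5/10) = 1.998e+09.
L_total = 10·log₁₀(1.998e+09) = 93.0 dB.

93.0 dB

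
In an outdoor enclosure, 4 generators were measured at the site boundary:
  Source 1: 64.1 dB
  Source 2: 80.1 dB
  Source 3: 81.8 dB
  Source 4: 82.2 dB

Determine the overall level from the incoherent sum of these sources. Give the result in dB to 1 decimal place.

Σ 10^(Lᵢ/10) = 4.222e+08.
Back to dB: 10·log₁₀ Σ = 86.3 dB.

86.3 dB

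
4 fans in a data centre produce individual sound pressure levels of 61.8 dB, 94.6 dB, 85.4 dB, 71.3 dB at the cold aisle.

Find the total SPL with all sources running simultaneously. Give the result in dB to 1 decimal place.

95.1 dB

Sum in the linear (power) domain: Σ 10^(Lᵢ/10) = 10^(61.8/10) + 10^(94.6/10) + 10^(85.4/10) + 10^(71.3/10) = 3.246e+09.
Combined level = 10 log₁₀(3.246e+09) = 95.1 dB.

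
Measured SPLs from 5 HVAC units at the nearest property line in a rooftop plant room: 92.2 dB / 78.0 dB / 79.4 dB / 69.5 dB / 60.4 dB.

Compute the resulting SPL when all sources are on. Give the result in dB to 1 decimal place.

92.6 dB

Converting to relative power and adding: 10^(92.2/10) + 10^(78.0/10) + 10^(79.4/10) + 10^(69.5/10) + 10^(60.4/10) = 1.82e+09.
Back to dB: 10·log₁₀ Σ = 92.6 dB.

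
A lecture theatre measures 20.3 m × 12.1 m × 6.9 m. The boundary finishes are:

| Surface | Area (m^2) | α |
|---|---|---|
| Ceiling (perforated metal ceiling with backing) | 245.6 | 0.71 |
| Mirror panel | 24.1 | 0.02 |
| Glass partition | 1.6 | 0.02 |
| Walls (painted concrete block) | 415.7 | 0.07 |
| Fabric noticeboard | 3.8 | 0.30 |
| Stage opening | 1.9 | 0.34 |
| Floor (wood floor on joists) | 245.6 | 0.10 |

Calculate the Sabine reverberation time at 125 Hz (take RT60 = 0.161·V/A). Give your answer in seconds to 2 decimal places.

1.18 s

A = Σ Sᵢαᵢ = 245.6×0.71 + 24.1×0.02 + 1.6×0.02 + 415.7×0.07 + 3.8×0.30 + 1.9×0.34 + 245.6×0.10 = 230.335 sabins.
V = 20.3·12.1·6.9 = 1694.847 m³.
Sabine: RT60 = 0.161 × 1694.847 / 230.335 = 1.18 s.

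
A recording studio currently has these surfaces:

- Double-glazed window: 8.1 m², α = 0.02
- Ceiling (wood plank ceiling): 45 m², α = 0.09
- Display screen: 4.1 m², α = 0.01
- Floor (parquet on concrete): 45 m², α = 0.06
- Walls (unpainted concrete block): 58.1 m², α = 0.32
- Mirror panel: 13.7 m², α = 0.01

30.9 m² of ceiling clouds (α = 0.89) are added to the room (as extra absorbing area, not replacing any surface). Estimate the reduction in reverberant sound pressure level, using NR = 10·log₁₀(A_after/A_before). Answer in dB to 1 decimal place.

A_before = Σ Sᵢαᵢ = 8.1×0.02 + 45×0.09 + 4.1×0.01 + 45×0.06 + 58.1×0.32 + 13.7×0.01 = 25.682 sabins.
Added absorption = 30.9 × 0.89 = 27.501 sabins.
New total A_after = 53.183 sabins.
NR = 10·log₁₀(53.183/25.682) = 3.2 dB.

3.2 dB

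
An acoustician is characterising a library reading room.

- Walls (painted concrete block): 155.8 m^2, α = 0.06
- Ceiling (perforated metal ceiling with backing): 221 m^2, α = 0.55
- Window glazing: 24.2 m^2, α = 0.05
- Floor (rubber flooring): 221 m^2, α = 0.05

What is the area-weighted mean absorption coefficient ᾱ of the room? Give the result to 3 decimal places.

0.230

S = Σ Sᵢ = 155.8 + 221 + 24.2 + 221 = 622.0 m^2.
Weighted sum Σ Sα = 143.158.
ᾱ = A/S = 0.230.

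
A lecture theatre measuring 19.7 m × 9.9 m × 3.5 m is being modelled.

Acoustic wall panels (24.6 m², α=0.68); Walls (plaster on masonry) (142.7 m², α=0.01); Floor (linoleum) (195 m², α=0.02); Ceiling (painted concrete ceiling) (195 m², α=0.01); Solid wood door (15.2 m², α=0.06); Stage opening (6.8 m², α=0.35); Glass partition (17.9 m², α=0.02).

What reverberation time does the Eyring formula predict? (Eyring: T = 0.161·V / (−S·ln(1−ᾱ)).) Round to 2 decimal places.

Total surface area S = 24.6 + 142.7 + 195 + 195 + 15.2 + 6.8 + 17.9 = 597.2 m².
Absorption A = 24.6·0.68 + 142.7·0.01 + 195·0.02 + 195·0.01 + 15.2·0.06 + 6.8·0.35 + 17.9·0.02 = 27.655 sabins.
Mean coefficient ᾱ = A/S = 0.0463.
−S·ln(1−ᾱ) = −597.2 × ln(1 − 0.0463) = 28.311.
V = 19.7 × 9.9 × 3.5 = 682.605 m³.
RT60 = 0.161 × 682.605 / 28.311 = 3.88 s.

3.88 seconds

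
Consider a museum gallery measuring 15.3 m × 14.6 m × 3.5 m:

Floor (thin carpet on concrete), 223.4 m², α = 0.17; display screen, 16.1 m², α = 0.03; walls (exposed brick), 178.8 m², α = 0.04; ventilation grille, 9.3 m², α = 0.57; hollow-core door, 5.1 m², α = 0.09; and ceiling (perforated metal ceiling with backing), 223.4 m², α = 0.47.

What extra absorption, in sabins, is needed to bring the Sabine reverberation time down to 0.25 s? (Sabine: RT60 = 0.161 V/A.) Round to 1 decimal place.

Summing Sᵢαᵢ: 37.978 + 0.483 + 7.152 + 5.301 + 0.459 + 104.998 → A₁ = 156.371 sabins.
Target A₂ = 0.161·781.83/0.25 = 503.499 sabins (V = 781.83 m³).
Additional absorption ΔA = 503.499 − 156.371 = 347.1 sabins.

347.1 sabins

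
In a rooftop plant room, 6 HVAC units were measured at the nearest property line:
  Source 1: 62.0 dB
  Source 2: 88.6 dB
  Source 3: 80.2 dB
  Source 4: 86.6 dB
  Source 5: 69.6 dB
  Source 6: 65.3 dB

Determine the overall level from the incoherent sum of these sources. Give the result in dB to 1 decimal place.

Converting to relative power and adding: 10^(62.0/10) + 10^(88.6/10) + 10^(80.2/10) + 10^(86.6/10) + 10^(69.6/10) + 10^(65.3/10) = 1.3e+09.
Back to dB: 10·log₁₀ Σ = 91.1 dB.

91.1 dB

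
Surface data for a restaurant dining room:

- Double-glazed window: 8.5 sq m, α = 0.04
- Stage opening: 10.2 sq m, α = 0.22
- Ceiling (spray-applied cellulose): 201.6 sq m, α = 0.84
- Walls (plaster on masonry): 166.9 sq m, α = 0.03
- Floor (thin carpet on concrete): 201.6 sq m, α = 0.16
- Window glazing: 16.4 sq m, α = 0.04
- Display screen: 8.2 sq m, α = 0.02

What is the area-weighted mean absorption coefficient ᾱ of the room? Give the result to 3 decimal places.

0.342

Total surface area S = 613.4 sq m.
A = 8.5*0.04 + 10.2*0.22 + 201.6*0.84 + 166.9*0.03 + 201.6*0.16 + 16.4*0.04 + 8.2*0.02 = 210.011 sabins.
ᾱ = A/S = 0.342.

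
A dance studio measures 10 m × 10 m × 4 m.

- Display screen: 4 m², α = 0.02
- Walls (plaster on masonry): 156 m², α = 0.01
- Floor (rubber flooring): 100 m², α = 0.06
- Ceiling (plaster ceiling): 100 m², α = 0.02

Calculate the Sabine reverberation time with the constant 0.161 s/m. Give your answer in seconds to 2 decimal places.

6.68 seconds

Equivalent absorption area: A = 4*0.02 + 156*0.01 + 100*0.06 + 100*0.02 = 9.640 m².
V = 10·10·4 = 400 m³.
T = 0.161 V/A = 0.161·400/9.640 = 6.68 s.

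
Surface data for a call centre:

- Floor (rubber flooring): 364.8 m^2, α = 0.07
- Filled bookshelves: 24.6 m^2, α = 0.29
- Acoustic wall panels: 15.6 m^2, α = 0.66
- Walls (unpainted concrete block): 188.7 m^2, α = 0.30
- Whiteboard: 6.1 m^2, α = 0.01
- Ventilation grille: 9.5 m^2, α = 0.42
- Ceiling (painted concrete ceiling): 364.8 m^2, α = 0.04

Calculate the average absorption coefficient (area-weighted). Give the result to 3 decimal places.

0.121

Total surface area S = 974.1 m^2.
A = 364.8*0.07 + 24.6*0.29 + 15.6*0.66 + 188.7*0.30 + 6.1*0.01 + 9.5*0.42 + 364.8*0.04 = 118.219 sabins.
ᾱ = A/S = 0.121.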